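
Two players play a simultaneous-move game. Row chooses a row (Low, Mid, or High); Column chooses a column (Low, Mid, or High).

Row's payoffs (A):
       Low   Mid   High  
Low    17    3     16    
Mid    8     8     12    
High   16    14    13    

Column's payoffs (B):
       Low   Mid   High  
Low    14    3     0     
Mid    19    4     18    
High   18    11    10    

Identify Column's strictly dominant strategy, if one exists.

A strategy is strictly dominant if it gives Column a strictly higher payoff than every other strategy, against every choice by the opponent.
Low strictly dominates: vs Low: 14 > each of {3, 0}; vs Mid: 19 > each of {4, 18}; vs High: 18 > each of {11, 10}.

Low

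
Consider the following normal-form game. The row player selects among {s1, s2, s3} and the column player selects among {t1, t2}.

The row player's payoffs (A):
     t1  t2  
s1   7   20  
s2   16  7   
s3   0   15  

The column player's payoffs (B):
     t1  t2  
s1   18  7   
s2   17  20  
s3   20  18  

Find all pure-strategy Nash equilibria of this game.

None

Find each player's best response to every opponent strategy; NE are the intersections.
The row player's best responses — vs t1: s2 (payoff 16); vs t2: s1 (payoff 20).
The column player's best responses — vs s1: t1 (payoff 18); vs s2: t2 (payoff 20); vs s3: t1 (payoff 20).
No cell has both players best-responding. For instance, the row player's best reply to t1 is s2, but against s2 the column player prefers t2 over t1.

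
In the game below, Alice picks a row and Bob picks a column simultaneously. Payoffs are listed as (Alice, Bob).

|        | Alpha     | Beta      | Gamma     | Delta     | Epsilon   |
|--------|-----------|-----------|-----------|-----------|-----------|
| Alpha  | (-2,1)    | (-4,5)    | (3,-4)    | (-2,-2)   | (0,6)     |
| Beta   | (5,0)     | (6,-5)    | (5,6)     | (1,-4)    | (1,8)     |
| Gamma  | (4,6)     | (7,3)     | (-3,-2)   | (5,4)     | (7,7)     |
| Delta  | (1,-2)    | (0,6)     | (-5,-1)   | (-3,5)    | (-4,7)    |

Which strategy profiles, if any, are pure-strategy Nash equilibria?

Check mutual best responses: a cell is a NE iff neither player can gain by unilaterally deviating.
Alice's best responses — vs Alpha: Beta (payoff 5); vs Beta: Gamma (payoff 7); vs Gamma: Beta (payoff 5); vs Delta: Gamma (payoff 5); vs Epsilon: Gamma (payoff 7).
Bob's best responses — vs Alpha: Epsilon (payoff 6); vs Beta: Epsilon (payoff 8); vs Gamma: Epsilon (payoff 7); vs Delta: Epsilon (payoff 7).
The only mutual best response is (Gamma, Epsilon); neither player gains by switching there.

(Gamma, Epsilon)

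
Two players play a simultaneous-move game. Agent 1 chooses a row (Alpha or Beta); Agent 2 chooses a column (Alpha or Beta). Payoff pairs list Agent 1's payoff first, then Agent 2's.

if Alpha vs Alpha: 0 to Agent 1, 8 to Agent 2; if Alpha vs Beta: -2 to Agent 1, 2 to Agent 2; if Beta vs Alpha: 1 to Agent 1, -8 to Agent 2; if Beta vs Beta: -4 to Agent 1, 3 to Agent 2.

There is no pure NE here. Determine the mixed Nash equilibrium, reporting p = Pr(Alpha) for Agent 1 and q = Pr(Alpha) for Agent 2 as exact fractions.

In a mixed NE each player is indifferent between their pure strategies, so the opponent's mix sets the indifference.
Agent 2 indifferent between Alpha and Beta: p·8 + (1−p)·(-8) = p·2 + (1−p)·3 ⟹ (-8) + 16p = 3 + (-1)p ⟹ p = 11/17.
Agent 1 indifferent between Alpha and Beta: q·0 + (1−q)·(-2) = q·1 + (1−q)·(-4) ⟹ (-2) + 2q = (-4) + 5q ⟹ q = 2/3.

p = 11/17, q = 2/3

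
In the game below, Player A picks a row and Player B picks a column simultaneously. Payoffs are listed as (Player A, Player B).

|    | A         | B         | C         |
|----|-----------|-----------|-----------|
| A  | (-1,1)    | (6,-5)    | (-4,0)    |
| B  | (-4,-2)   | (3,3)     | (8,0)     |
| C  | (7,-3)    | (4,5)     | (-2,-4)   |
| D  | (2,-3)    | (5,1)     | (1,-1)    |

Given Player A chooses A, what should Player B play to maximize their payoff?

A

With Player A fixed at A, Player B's payoffs are: A → 1, B → -5, C → 0.
The maximum is 1, achieved by A.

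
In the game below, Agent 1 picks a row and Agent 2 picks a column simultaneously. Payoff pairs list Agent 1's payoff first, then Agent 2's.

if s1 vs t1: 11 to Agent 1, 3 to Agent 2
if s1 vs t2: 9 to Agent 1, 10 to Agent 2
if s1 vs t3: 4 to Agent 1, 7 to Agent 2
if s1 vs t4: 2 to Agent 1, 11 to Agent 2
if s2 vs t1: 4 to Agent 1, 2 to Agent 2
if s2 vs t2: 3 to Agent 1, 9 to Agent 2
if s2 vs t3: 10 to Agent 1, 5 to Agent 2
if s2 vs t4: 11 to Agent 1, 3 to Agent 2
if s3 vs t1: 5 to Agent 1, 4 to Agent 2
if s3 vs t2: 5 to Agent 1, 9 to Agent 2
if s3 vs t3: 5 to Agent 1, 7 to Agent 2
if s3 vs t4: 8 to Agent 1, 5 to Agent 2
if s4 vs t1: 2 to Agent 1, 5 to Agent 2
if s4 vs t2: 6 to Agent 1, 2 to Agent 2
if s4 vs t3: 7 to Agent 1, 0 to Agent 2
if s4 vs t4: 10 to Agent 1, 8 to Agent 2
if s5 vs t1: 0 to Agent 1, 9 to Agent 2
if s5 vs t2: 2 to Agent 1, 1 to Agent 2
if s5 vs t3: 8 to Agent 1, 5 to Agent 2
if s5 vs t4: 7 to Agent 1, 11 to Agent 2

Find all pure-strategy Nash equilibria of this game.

No pure-strategy Nash equilibrium

Check mutual best responses: a cell is a NE iff neither player can gain by unilaterally deviating.
Agent 1's best responses — vs t1: s1 (payoff 11); vs t2: s1 (payoff 9); vs t3: s2 (payoff 10); vs t4: s2 (payoff 11).
Agent 2's best responses — vs s1: t4 (payoff 11); vs s2: t2 (payoff 9); vs s3: t2 (payoff 9); vs s4: t4 (payoff 8); vs s5: t4 (payoff 11).
No cell has both players best-responding. For instance, Agent 1's best reply to t1 is s1, but against s1 Agent 2 prefers t4 over t1.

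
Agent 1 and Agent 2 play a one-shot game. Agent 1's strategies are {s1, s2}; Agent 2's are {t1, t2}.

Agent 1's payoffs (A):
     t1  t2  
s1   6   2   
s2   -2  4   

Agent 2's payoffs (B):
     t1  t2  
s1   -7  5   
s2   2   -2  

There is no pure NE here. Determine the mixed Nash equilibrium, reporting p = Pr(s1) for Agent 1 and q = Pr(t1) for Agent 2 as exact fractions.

In a mixed NE each player is indifferent between their pure strategies, so the opponent's mix sets the indifference.
Agent 2 indifferent between t1 and t2: p·(-7) + (1−p)·2 = p·5 + (1−p)·(-2) ⟹ 2 + (-9)p = (-2) + 7p ⟹ p = 1/4.
Agent 1 indifferent between s1 and s2: q·6 + (1−q)·2 = q·(-2) + (1−q)·4 ⟹ 2 + 4q = 4 + (-6)q ⟹ q = 1/5.

p = 1/4, q = 1/5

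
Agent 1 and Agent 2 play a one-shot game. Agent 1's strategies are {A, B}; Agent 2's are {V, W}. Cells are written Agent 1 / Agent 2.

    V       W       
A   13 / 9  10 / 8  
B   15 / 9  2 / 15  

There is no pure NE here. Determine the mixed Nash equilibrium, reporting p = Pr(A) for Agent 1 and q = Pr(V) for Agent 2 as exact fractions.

p = 6/7, q = 4/5

In a mixed NE each player is indifferent between their pure strategies, so the opponent's mix sets the indifference.
Agent 2 indifferent between V and W: p·9 + (1−p)·9 = p·8 + (1−p)·15 ⟹ 9 + 0p = 15 + (-7)p ⟹ p = 6/7.
Agent 1 indifferent between A and B: q·13 + (1−q)·10 = q·15 + (1−q)·2 ⟹ 10 + 3q = 2 + 13q ⟹ q = 4/5.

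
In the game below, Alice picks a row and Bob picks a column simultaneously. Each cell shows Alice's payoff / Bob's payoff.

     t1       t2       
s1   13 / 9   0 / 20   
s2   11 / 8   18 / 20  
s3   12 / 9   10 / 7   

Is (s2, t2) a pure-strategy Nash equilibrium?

Yes

Holding Bob at t2: Alice gets 18 from s2, versus 0 from s1, 10 from s3. No profitable deviation for Alice.
Holding Alice at s2: Bob gets 20 from t2, versus 8 from t1. No profitable deviation for Bob either.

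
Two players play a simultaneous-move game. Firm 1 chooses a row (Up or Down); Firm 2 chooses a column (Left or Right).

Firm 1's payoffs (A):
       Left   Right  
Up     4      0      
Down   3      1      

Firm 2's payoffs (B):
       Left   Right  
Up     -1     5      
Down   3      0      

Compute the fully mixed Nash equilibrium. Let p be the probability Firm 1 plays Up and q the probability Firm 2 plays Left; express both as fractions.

In a mixed NE each player is indifferent between their pure strategies, so the opponent's mix sets the indifference.
Firm 2 indifferent between Left and Right: p·(-1) + (1−p)·3 = p·5 + (1−p)·0 ⟹ 3 + (-4)p = 0 + 5p ⟹ p = 1/3.
Firm 1 indifferent between Up and Down: q·4 + (1−q)·0 = q·3 + (1−q)·1 ⟹ 0 + 4q = 1 + 2q ⟹ q = 1/2.

p = 1/3, q = 1/2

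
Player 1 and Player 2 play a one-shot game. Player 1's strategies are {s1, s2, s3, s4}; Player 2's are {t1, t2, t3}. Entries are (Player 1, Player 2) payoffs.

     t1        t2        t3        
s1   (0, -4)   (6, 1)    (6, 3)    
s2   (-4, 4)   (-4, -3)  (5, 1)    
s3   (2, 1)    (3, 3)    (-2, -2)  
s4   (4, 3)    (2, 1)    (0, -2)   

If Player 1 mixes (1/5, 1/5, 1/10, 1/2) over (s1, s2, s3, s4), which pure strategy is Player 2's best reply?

Compute Player 2's expected payoff from each pure strategy against the given mix.
t1: (1/5)·(-4) + (1/5)·4 + (1/10)·1 + (1/2)·3 = 8/5
t2: (1/5)·1 + (1/5)·(-3) + (1/10)·3 + (1/2)·1 = 2/5
t3: (1/5)·3 + (1/5)·1 + (1/10)·(-2) + (1/2)·(-2) = -2/5
Highest expected payoff is 8/5, from t1.

t1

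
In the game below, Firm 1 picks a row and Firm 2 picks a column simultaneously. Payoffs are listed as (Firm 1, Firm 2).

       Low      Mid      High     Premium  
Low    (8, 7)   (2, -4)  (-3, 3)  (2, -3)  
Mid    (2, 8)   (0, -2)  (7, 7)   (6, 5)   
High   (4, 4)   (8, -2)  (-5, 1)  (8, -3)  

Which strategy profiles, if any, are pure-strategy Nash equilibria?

(Low, Low)

A profile is a Nash equilibrium when each player is best-responding to the other.
Firm 1's best responses — vs Low: Low (payoff 8); vs Mid: High (payoff 8); vs High: Mid (payoff 7); vs Premium: High (payoff 8).
Firm 2's best responses — vs Low: Low (payoff 7); vs Mid: Low (payoff 8); vs High: Low (payoff 4).
The only mutual best response is (Low, Low); neither player gains by switching there.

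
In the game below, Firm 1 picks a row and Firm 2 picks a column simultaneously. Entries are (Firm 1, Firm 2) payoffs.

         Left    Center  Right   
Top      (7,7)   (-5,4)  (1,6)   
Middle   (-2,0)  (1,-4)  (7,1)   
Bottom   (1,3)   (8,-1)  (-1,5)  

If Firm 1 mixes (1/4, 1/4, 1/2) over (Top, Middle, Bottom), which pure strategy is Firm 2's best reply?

Firm 2's best reply maximizes expected payoff against the mix.
Left: (1/4)·7 + (1/4)·0 + (1/2)·3 = 13/4
Center: (1/4)·4 + (1/4)·(-4) + (1/2)·(-1) = -1/2
Right: (1/4)·6 + (1/4)·1 + (1/2)·5 = 17/4
Highest expected payoff is 17/4, from Right.

Right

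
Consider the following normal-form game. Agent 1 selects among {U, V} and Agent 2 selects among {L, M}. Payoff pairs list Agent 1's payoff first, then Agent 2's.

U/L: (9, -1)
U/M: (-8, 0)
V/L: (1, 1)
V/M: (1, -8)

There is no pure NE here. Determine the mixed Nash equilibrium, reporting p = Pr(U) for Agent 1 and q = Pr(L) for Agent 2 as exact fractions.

Each player's mixing probability is pinned down by making the *other* player indifferent.
Agent 2 indifferent between L and M: p·(-1) + (1−p)·1 = p·0 + (1−p)·(-8) ⟹ 1 + (-2)p = (-8) + 8p ⟹ p = 9/10.
Agent 1 indifferent between U and V: q·9 + (1−q)·(-8) = q·1 + (1−q)·1 ⟹ (-8) + 17q = 1 + 0q ⟹ q = 9/17.

p = 9/10, q = 9/17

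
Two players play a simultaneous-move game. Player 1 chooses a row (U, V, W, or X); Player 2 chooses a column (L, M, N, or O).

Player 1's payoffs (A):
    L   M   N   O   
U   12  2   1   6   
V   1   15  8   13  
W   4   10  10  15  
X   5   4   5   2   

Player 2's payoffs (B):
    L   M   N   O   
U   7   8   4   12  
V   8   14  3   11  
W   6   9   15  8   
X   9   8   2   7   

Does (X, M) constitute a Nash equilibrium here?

Holding Player 2 at M: Player 1 gets 4 from X but could get 15 by switching to V. Player 1 has a profitable deviation.

No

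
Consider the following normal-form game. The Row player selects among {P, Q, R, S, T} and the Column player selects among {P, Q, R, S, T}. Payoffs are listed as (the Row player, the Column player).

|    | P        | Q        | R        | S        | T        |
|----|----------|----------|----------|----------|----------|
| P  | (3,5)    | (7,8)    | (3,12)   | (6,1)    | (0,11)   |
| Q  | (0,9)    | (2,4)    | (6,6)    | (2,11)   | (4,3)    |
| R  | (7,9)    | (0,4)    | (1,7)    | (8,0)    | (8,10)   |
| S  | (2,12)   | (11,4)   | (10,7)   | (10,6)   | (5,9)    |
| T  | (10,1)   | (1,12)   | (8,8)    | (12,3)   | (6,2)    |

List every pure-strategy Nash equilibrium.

(R, T)

Find each player's best response to every opponent strategy; NE are the intersections.
The Row player's best responses — vs P: T (payoff 10); vs Q: S (payoff 11); vs R: S (payoff 10); vs S: T (payoff 12); vs T: R (payoff 8).
The Column player's best responses — vs P: R (payoff 12); vs Q: S (payoff 11); vs R: T (payoff 10); vs S: P (payoff 12); vs T: Q (payoff 12).
The only mutual best response is (R, T); neither player gains by switching there.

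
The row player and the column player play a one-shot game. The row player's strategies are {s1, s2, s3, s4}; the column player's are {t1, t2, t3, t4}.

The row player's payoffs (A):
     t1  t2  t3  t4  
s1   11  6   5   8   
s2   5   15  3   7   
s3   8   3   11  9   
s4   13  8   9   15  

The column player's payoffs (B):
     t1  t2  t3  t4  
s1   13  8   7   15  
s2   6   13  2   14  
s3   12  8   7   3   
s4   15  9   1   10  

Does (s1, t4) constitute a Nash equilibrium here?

No

Holding the column player at t4: the row player gets 8 from s1 but could get 15 by switching to s4. The row player has a profitable deviation.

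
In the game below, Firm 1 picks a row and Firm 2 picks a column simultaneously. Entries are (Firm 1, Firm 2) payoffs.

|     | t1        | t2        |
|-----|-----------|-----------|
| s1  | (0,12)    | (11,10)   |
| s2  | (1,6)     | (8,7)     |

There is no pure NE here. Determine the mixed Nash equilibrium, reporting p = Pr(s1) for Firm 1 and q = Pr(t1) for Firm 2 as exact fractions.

In a mixed NE each player is indifferent between their pure strategies, so the opponent's mix sets the indifference.
Firm 2 indifferent between t1 and t2: p·12 + (1−p)·6 = p·10 + (1−p)·7 ⟹ 6 + 6p = 7 + 3p ⟹ p = 1/3.
Firm 1 indifferent between s1 and s2: q·0 + (1−q)·11 = q·1 + (1−q)·8 ⟹ 11 + (-11)q = 8 + (-7)q ⟹ q = 3/4.

p = 1/3, q = 3/4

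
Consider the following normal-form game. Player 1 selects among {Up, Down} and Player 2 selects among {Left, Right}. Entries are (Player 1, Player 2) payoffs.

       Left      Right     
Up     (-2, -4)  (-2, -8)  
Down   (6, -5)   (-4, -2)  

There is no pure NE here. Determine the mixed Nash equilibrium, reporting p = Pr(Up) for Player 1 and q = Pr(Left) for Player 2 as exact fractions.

Each player's mixing probability is pinned down by making the *other* player indifferent.
Player 2 indifferent between Left and Right: p·(-4) + (1−p)·(-5) = p·(-8) + (1−p)·(-2) ⟹ (-5) + 1p = (-2) + (-6)p ⟹ p = 3/7.
Player 1 indifferent between Up and Down: q·(-2) + (1−q)·(-2) = q·6 + (1−q)·(-4) ⟹ (-2) + 0q = (-4) + 10q ⟹ q = 1/5.

p = 3/7, q = 1/5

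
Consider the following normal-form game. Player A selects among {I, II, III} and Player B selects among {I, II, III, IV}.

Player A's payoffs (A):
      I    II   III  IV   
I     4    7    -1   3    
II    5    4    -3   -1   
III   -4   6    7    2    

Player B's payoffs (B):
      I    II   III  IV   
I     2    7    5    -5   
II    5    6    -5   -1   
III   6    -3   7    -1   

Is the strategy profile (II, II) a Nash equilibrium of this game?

No

Holding Player B at II: Player A gets 4 from II but could get 7 by switching to I. Player A has a profitable deviation.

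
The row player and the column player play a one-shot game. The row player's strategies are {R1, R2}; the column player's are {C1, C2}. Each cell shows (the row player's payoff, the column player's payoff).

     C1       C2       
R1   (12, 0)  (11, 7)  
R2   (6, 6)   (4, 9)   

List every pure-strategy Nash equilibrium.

(R1, C2)

A profile is a Nash equilibrium when each player is best-responding to the other.
The row player's best responses — vs C1: R1 (payoff 12); vs C2: R1 (payoff 11).
The column player's best responses — vs R1: C2 (payoff 7); vs R2: C2 (payoff 9).
The only mutual best response is (R1, C2); neither player gains by switching there.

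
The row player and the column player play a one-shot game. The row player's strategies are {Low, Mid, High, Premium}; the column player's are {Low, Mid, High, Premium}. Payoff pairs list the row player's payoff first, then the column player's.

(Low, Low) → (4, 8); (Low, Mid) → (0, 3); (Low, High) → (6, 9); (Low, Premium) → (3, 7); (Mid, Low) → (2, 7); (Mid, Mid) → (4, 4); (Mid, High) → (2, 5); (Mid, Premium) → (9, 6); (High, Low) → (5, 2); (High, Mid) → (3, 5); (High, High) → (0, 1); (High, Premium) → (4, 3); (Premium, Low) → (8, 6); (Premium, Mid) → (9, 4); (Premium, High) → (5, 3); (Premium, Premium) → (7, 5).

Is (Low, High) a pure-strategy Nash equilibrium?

Holding the column player at High: the row player gets 6 from Low, versus 2 from Mid, 0 from High, 5 from Premium. No profitable deviation for the row player.
Holding the row player at Low: the column player gets 9 from High, versus 8 from Low, 3 from Mid, 7 from Premium. No profitable deviation for the column player either.

Yes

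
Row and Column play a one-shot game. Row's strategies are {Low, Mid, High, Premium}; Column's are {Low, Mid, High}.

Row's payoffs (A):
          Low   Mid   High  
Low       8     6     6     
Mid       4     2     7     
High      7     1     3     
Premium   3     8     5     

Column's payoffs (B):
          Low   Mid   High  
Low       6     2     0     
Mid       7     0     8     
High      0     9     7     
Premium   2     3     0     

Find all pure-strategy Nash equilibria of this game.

Check mutual best responses: a cell is a NE iff neither player can gain by unilaterally deviating.
Row's best responses — vs Low: Low (payoff 8); vs Mid: Premium (payoff 8); vs High: Mid (payoff 7).
Column's best responses — vs Low: Low (payoff 6); vs Mid: High (payoff 8); vs High: Mid (payoff 9); vs Premium: Mid (payoff 3).
Mutual best responses occur at (Low, Low), (Mid, High), and (Premium, Mid); at each, neither player gains by switching.

(Low, Low), (Mid, High), and (Premium, Mid)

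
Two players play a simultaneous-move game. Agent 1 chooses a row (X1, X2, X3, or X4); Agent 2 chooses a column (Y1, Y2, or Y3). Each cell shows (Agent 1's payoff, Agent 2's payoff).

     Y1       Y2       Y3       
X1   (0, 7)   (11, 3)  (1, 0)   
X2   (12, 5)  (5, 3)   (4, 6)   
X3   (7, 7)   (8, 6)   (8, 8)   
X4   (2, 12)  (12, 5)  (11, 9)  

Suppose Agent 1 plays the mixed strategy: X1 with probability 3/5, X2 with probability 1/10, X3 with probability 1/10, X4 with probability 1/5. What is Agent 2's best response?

Agent 2's best reply maximizes expected payoff against the mix.
Y1: (3/5)·7 + (1/10)·5 + (1/10)·7 + (1/5)·12 = 39/5
Y2: (3/5)·3 + (1/10)·3 + (1/10)·6 + (1/5)·5 = 37/10
Y3: (3/5)·0 + (1/10)·6 + (1/10)·8 + (1/5)·9 = 16/5
Highest expected payoff is 39/5, from Y1.

Y1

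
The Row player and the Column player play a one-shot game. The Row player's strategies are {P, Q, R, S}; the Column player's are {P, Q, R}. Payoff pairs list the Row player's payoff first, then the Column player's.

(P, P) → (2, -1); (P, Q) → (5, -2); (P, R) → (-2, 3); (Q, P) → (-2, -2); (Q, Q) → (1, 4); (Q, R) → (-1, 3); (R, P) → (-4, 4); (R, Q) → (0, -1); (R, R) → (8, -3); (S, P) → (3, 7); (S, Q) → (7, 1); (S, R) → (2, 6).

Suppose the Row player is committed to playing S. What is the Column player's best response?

P

With the Row player fixed at S, the Column player's payoffs are: P → 7, Q → 1, R → 6.
The maximum is 7, achieved by P.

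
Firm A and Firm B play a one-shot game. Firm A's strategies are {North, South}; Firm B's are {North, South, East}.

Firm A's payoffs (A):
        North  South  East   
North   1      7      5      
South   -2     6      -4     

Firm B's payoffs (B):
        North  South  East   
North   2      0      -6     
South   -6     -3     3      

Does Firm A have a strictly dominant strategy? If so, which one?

North

A strategy is strictly dominant if it gives Firm A a strictly higher payoff than every other strategy, against every choice by the opponent.
North strictly dominates: vs North: 1 > -2; vs South: 7 > 6; vs East: 5 > -4.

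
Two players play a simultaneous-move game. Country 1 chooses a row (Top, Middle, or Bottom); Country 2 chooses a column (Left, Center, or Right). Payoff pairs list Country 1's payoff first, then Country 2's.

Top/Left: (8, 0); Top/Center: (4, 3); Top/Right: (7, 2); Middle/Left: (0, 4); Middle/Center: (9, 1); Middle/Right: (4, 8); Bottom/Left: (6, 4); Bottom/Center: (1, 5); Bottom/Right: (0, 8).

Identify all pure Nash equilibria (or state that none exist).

Find each player's best response to every opponent strategy; NE are the intersections.
Country 1's best responses — vs Left: Top (payoff 8); vs Center: Middle (payoff 9); vs Right: Top (payoff 7).
Country 2's best responses — vs Top: Center (payoff 3); vs Middle: Right (payoff 8); vs Bottom: Right (payoff 8).
No cell has both players best-responding. For instance, Country 1's best reply to Center is Middle, but against Middle Country 2 prefers Right over Center.

There is no pure-strategy Nash equilibrium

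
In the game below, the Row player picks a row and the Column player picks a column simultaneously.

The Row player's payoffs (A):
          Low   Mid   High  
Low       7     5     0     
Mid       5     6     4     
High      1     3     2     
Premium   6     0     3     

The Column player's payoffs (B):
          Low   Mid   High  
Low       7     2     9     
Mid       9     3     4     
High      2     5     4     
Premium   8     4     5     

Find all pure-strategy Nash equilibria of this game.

None

Check mutual best responses: a cell is a NE iff neither player can gain by unilaterally deviating.
The Row player's best responses — vs Low: Low (payoff 7); vs Mid: Mid (payoff 6); vs High: Mid (payoff 4).
The Column player's best responses — vs Low: High (payoff 9); vs Mid: Low (payoff 9); vs High: Mid (payoff 5); vs Premium: Low (payoff 8).
No cell has both players best-responding. For instance, the Row player's best reply to Low is Low, but against Low the Column player prefers High over Low.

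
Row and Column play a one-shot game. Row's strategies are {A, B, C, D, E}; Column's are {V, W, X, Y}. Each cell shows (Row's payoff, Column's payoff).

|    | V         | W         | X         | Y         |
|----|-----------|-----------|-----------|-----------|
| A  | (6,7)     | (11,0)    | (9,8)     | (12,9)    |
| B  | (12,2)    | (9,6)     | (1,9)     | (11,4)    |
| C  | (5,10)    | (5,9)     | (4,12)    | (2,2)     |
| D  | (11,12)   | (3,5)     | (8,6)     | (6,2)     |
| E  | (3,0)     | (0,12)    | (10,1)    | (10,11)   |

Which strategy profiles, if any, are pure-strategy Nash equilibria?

(A, Y)

Check mutual best responses: a cell is a NE iff neither player can gain by unilaterally deviating.
Row's best responses — vs V: B (payoff 12); vs W: A (payoff 11); vs X: E (payoff 10); vs Y: A (payoff 12).
Column's best responses — vs A: Y (payoff 9); vs B: X (payoff 9); vs C: X (payoff 12); vs D: V (payoff 12); vs E: W (payoff 12).
The only mutual best response is (A, Y); neither player gains by switching there.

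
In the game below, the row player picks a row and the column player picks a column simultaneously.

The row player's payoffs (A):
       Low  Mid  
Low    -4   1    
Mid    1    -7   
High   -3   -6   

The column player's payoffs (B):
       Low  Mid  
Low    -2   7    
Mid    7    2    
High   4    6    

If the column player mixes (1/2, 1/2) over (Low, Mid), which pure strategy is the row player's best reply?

Low

The row player's best reply maximizes expected payoff against the mix.
Low: (1/2)·(-4) + (1/2)·1 = -3/2
Mid: (1/2)·1 + (1/2)·(-7) = -3
High: (1/2)·(-3) + (1/2)·(-6) = -9/2
Highest expected payoff is -3/2, from Low.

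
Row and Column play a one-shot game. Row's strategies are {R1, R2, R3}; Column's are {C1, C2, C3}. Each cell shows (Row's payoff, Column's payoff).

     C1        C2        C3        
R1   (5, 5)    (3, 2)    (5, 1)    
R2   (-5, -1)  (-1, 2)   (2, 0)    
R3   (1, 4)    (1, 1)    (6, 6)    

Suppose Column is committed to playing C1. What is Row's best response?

With Column fixed at C1, Row's payoffs are: R1 → 5, R2 → -5, R3 → 1.
The maximum is 5, achieved by R1.

R1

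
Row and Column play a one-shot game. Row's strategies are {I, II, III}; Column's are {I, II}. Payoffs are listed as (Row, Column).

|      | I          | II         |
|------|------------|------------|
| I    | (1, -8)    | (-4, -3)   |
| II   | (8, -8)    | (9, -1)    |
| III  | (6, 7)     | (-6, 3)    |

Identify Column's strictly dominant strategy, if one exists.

No strictly dominant strategy

Check whether one of Column's strategies beats all alternatives regardless of what the opponent does.
I is not dominant: against I, II gives -3 > -8.
II is not dominant: against III, I gives 7 > 3.
No single strategy is best against every opponent action.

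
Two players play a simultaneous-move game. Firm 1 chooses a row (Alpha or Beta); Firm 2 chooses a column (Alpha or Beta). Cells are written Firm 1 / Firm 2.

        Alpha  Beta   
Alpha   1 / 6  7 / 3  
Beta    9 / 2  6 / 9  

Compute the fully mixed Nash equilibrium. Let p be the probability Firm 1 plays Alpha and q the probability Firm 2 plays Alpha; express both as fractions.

p = 7/10, q = 1/9

In a mixed NE each player is indifferent between their pure strategies, so the opponent's mix sets the indifference.
Firm 2 indifferent between Alpha and Beta: p·6 + (1−p)·2 = p·3 + (1−p)·9 ⟹ 2 + 4p = 9 + (-6)p ⟹ p = 7/10.
Firm 1 indifferent between Alpha and Beta: q·1 + (1−q)·7 = q·9 + (1−q)·6 ⟹ 7 + (-6)q = 6 + 3q ⟹ q = 1/9.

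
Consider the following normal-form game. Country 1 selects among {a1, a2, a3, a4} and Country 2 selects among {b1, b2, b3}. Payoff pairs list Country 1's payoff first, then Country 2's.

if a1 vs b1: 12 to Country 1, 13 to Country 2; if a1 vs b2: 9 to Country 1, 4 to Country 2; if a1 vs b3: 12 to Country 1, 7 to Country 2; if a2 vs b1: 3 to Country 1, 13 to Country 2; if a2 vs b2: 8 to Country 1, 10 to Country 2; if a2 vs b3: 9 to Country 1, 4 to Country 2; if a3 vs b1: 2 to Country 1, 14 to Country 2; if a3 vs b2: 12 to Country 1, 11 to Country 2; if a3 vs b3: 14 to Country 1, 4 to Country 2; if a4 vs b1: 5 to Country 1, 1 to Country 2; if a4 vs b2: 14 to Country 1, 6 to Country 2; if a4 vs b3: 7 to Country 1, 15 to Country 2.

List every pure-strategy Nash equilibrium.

Find each player's best response to every opponent strategy; NE are the intersections.
Country 1's best responses — vs b1: a1 (payoff 12); vs b2: a4 (payoff 14); vs b3: a3 (payoff 14).
Country 2's best responses — vs a1: b1 (payoff 13); vs a2: b1 (payoff 13); vs a3: b1 (payoff 14); vs a4: b3 (payoff 15).
The only mutual best response is (a1, b1); neither player gains by switching there.

(a1, b1)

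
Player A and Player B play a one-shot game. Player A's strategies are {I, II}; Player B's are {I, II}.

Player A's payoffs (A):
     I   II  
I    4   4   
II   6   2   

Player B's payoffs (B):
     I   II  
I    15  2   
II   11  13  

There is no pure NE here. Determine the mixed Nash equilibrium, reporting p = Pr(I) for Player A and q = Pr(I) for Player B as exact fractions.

Each player's mixing probability is pinned down by making the *other* player indifferent.
Player B indifferent between I and II: p·15 + (1−p)·11 = p·2 + (1−p)·13 ⟹ 11 + 4p = 13 + (-11)p ⟹ p = 2/15.
Player A indifferent between I and II: q·4 + (1−q)·4 = q·6 + (1−q)·2 ⟹ 4 + 0q = 2 + 4q ⟹ q = 1/2.

p = 2/15, q = 1/2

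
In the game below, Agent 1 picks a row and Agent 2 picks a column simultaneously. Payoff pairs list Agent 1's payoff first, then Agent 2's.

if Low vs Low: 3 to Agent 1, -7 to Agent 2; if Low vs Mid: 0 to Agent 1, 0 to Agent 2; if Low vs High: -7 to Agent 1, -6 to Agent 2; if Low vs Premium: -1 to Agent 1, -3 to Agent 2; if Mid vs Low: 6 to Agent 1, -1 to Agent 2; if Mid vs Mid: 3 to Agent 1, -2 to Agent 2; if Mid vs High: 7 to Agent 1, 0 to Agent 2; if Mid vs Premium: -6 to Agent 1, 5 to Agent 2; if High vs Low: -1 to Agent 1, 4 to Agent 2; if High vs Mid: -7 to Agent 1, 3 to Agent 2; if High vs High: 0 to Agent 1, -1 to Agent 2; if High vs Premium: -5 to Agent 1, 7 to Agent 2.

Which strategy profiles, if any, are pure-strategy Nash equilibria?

No pure-strategy Nash equilibrium

Find each player's best response to every opponent strategy; NE are the intersections.
Agent 1's best responses — vs Low: Mid (payoff 6); vs Mid: Mid (payoff 3); vs High: Mid (payoff 7); vs Premium: Low (payoff -1).
Agent 2's best responses — vs Low: Mid (payoff 0); vs Mid: Premium (payoff 5); vs High: Premium (payoff 7).
No cell has both players best-responding. For instance, Agent 1's best reply to Premium is Low, but against Low Agent 2 prefers Mid over Premium.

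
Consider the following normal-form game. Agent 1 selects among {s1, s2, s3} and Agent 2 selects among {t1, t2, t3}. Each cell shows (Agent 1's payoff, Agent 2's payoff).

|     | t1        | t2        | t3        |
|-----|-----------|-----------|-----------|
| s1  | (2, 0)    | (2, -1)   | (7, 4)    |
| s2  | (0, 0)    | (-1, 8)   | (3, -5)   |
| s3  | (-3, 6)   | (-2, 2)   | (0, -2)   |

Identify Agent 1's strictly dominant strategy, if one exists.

s1

Check whether one of Agent 1's strategies beats all alternatives regardless of what the opponent does.
s1 strictly dominates: vs t1: 2 > each of {0, -3}; vs t2: 2 > each of {-1, -2}; vs t3: 7 > each of {3, 0}.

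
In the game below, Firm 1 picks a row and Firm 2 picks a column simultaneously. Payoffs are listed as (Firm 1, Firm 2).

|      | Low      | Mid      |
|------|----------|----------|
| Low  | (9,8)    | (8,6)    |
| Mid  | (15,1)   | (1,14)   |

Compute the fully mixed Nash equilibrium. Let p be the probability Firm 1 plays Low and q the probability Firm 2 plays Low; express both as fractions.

p = 13/15, q = 7/13

Each player's mixing probability is pinned down by making the *other* player indifferent.
Firm 2 indifferent between Low and Mid: p·8 + (1−p)·1 = p·6 + (1−p)·14 ⟹ 1 + 7p = 14 + (-8)p ⟹ p = 13/15.
Firm 1 indifferent between Low and Mid: q·9 + (1−q)·8 = q·15 + (1−q)·1 ⟹ 8 + 1q = 1 + 14q ⟹ q = 7/13.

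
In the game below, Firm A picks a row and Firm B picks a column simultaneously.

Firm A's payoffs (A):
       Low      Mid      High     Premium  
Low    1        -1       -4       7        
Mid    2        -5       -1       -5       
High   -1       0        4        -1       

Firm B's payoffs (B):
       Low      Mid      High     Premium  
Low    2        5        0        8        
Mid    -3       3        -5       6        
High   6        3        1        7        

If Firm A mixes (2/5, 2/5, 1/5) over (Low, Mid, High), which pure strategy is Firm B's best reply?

Premium

Firm B's best reply maximizes expected payoff against the mix.
Low: (2/5)·2 + (2/5)·(-3) + (1/5)·6 = 4/5
Mid: (2/5)·5 + (2/5)·3 + (1/5)·3 = 19/5
High: (2/5)·0 + (2/5)·(-5) + (1/5)·1 = -9/5
Premium: (2/5)·8 + (2/5)·6 + (1/5)·7 = 7
Highest expected payoff is 7, from Premium.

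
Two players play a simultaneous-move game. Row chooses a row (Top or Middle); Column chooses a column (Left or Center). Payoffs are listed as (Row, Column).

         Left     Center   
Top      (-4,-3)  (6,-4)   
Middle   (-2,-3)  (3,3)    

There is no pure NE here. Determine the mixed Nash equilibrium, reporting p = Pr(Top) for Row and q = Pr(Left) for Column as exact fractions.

Each player's mixing probability is pinned down by making the *other* player indifferent.
Column indifferent between Left and Center: p·(-3) + (1−p)·(-3) = p·(-4) + (1−p)·3 ⟹ (-3) + 0p = 3 + (-7)p ⟹ p = 6/7.
Row indifferent between Top and Middle: q·(-4) + (1−q)·6 = q·(-2) + (1−q)·3 ⟹ 6 + (-10)q = 3 + (-5)q ⟹ q = 3/5.

p = 6/7, q = 3/5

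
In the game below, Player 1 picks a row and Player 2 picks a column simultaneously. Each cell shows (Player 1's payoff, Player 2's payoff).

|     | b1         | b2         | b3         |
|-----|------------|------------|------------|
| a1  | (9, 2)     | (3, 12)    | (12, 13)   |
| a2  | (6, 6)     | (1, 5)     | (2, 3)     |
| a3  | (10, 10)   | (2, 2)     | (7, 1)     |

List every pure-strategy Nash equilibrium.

(a1, b3) and (a3, b1)

Find each player's best response to every opponent strategy; NE are the intersections.
Player 1's best responses — vs b1: a3 (payoff 10); vs b2: a1 (payoff 3); vs b3: a1 (payoff 12).
Player 2's best responses — vs a1: b3 (payoff 13); vs a2: b1 (payoff 6); vs a3: b1 (payoff 10).
Mutual best responses occur at (a1, b3) and (a3, b1); at each, neither player gains by switching.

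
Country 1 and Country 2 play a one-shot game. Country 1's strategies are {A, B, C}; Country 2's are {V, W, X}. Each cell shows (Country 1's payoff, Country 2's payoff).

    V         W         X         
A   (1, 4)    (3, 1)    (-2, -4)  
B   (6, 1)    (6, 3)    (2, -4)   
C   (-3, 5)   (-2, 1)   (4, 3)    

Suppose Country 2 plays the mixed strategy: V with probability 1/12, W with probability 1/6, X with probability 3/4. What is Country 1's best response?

B

Compute Country 1's expected payoff from each pure strategy against the given mix.
A: (1/12)·1 + (1/6)·3 + (3/4)·(-2) = -11/12
B: (1/12)·6 + (1/6)·6 + (3/4)·2 = 3
C: (1/12)·(-3) + (1/6)·(-2) + (3/4)·4 = 29/12
Highest expected payoff is 3, from B.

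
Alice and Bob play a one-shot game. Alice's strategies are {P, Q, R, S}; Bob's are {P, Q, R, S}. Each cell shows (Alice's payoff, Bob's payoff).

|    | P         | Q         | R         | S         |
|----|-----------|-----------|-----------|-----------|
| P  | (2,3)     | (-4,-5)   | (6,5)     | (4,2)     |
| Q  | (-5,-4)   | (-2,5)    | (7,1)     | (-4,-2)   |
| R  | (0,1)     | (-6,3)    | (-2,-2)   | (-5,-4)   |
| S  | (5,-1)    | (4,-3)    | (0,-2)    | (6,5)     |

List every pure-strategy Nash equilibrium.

Check mutual best responses: a cell is a NE iff neither player can gain by unilaterally deviating.
Alice's best responses — vs P: S (payoff 5); vs Q: S (payoff 4); vs R: Q (payoff 7); vs S: S (payoff 6).
Bob's best responses — vs P: R (payoff 5); vs Q: Q (payoff 5); vs R: Q (payoff 3); vs S: S (payoff 5).
The only mutual best response is (S, S); neither player gains by switching there.

(S, S)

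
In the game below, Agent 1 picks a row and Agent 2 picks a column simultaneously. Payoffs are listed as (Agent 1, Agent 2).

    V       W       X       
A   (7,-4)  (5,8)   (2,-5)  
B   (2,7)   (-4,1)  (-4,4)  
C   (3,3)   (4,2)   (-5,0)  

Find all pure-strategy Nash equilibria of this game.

Find each player's best response to every opponent strategy; NE are the intersections.
Agent 1's best responses — vs V: A (payoff 7); vs W: A (payoff 5); vs X: A (payoff 2).
Agent 2's best responses — vs A: W (payoff 8); vs B: V (payoff 7); vs C: V (payoff 3).
The only mutual best response is (A, W); neither player gains by switching there.

(A, W)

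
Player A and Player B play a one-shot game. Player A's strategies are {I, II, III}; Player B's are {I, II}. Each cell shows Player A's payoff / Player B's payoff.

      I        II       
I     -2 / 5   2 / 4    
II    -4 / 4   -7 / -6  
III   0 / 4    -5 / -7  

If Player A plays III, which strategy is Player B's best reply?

I

With Player A fixed at III, Player B's payoffs are: I → 4, II → -7.
The maximum is 4, achieved by I.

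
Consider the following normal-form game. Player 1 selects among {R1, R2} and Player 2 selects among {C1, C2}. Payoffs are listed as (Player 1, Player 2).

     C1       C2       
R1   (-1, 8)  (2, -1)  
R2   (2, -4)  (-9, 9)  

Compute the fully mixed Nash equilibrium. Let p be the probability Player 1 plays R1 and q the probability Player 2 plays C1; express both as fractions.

In a mixed NE each player is indifferent between their pure strategies, so the opponent's mix sets the indifference.
Player 2 indifferent between C1 and C2: p·8 + (1−p)·(-4) = p·(-1) + (1−p)·9 ⟹ (-4) + 12p = 9 + (-10)p ⟹ p = 13/22.
Player 1 indifferent between R1 and R2: q·(-1) + (1−q)·2 = q·2 + (1−q)·(-9) ⟹ 2 + (-3)q = (-9) + 11q ⟹ q = 11/14.

p = 13/22, q = 11/14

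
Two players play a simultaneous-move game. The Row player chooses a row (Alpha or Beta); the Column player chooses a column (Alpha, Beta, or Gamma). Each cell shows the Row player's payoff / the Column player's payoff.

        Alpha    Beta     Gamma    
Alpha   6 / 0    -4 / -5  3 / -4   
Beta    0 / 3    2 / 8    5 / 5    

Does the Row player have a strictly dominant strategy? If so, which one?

A strategy is strictly dominant if it gives the Row player a strictly higher payoff than every other strategy, against every choice by the opponent.
Alpha is not dominant: against Beta, Beta gives 2 > -4.
Beta is not dominant: against Alpha, Alpha gives 6 > 0.
No single strategy is best against every opponent action.

No strictly dominant strategy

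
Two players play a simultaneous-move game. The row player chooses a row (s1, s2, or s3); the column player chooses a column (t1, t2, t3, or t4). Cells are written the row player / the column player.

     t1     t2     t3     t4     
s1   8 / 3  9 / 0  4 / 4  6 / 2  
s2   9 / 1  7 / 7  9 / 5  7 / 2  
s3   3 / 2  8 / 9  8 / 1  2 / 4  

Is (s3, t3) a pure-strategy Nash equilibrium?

No

Holding the column player at t3: the row player gets 8 from s3 but could get 9 by switching to s2. The row player has a profitable deviation.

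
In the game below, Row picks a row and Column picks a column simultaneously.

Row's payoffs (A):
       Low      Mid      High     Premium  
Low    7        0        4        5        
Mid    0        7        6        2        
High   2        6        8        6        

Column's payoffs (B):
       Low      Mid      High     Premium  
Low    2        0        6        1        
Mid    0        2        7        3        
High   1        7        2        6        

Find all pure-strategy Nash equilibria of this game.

None

A profile is a Nash equilibrium when each player is best-responding to the other.
Row's best responses — vs Low: Low (payoff 7); vs Mid: Mid (payoff 7); vs High: High (payoff 8); vs Premium: High (payoff 6).
Column's best responses — vs Low: High (payoff 6); vs Mid: High (payoff 7); vs High: Mid (payoff 7).
No cell has both players best-responding. For instance, Row's best reply to Low is Low, but against Low Column prefers High over Low.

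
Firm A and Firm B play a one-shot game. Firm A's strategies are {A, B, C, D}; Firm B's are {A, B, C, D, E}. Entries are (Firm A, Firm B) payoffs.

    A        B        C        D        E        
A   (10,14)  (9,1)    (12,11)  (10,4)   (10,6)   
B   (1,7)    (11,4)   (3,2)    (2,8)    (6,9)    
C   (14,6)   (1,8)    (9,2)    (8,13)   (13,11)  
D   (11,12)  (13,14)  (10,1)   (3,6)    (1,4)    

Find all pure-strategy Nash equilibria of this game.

(D, B)

Find each player's best response to every opponent strategy; NE are the intersections.
Firm A's best responses — vs A: C (payoff 14); vs B: D (payoff 13); vs C: A (payoff 12); vs D: A (payoff 10); vs E: C (payoff 13).
Firm B's best responses — vs A: A (payoff 14); vs B: E (payoff 9); vs C: D (payoff 13); vs D: B (payoff 14).
The only mutual best response is (D, B); neither player gains by switching there.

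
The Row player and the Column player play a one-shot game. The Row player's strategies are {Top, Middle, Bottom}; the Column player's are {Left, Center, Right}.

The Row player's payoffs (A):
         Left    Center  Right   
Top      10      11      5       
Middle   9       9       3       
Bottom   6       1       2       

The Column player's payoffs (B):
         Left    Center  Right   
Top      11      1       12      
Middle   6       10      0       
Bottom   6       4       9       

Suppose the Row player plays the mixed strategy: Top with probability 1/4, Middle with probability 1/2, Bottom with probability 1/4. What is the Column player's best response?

Left

The Column player's best reply maximizes expected payoff against the mix.
Left: (1/4)·11 + (1/2)·6 + (1/4)·6 = 29/4
Center: (1/4)·1 + (1/2)·10 + (1/4)·4 = 25/4
Right: (1/4)·12 + (1/2)·0 + (1/4)·9 = 21/4
Highest expected payoff is 29/4, from Left.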